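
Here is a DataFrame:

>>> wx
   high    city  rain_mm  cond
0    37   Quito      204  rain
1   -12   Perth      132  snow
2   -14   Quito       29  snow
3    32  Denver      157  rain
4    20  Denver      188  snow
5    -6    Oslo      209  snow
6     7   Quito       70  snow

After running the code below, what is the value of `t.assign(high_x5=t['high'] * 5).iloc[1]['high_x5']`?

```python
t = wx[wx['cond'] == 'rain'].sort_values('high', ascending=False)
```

filter rows where cond == 'rain':
   high    city  rain_mm  cond
0    37   Quito      204  rain
3    32  Denver      157  rain
sort by high descending:
   high    city  rain_mm  cond
0    37   Quito      204  rain
3    32  Denver      157  rain
add column high_x5 = t['high'] * 5:
   high    city  rain_mm  cond  high_x5
0    37   Quito      204  rain      185
3    32  Denver      157  rain      160

160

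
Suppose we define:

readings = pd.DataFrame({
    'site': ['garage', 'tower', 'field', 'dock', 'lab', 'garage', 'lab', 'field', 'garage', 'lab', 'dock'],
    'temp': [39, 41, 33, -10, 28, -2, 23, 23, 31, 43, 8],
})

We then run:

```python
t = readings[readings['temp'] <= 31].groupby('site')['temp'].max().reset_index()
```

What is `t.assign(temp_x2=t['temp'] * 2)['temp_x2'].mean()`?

filter rows where temp <= 31:
      site  temp
3     dock   -10
4      lab    28
5   garage    -2
6      lab    23
7    field    23
8   garage    31
10    dock     8
group by site, max of temp:
site
dock       8
field     23
garage    31
lab       28
Name: temp, dtype: int64
reset_index():
     site  temp
0    dock     8
1   field    23
2  garage    31
3     lab    28
add column temp_x2 = t['temp'] * 2:
     site  temp  temp_x2
0    dock     8       16
1   field    23       46
2  garage    31       62
3     lab    28       56
So mean() = 45.0.

45.0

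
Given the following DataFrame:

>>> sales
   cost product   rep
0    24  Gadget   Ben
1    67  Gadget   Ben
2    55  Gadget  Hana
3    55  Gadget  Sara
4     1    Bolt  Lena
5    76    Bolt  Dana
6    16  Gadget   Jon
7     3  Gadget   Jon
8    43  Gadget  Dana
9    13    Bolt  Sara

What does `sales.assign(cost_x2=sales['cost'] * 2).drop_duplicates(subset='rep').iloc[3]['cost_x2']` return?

2

add column cost_x2 = sales['cost'] * 2:
   cost product   rep  cost_x2
0    24  Gadget   Ben       48
1    67  Gadget   Ben      134
2    55  Gadget  Hana      110
3    55  Gadget  Sara      110
4     1    Bolt  Lena        2
5    76    Bolt  Dana      152
6    16  Gadget   Jon       32
7     3  Gadget   Jon        6
8    43  Gadget  Dana       86
9    13    Bolt  Sara       26
drop duplicate rep (keep=first):
   cost product   rep  cost_x2
0    24  Gadget   Ben       48
2    55  Gadget  Hana      110
3    55  Gadget  Sara      110
4     1    Bolt  Lena        2
5    76    Bolt  Dana      152
6    16  Gadget   Jon       32
Hence 2.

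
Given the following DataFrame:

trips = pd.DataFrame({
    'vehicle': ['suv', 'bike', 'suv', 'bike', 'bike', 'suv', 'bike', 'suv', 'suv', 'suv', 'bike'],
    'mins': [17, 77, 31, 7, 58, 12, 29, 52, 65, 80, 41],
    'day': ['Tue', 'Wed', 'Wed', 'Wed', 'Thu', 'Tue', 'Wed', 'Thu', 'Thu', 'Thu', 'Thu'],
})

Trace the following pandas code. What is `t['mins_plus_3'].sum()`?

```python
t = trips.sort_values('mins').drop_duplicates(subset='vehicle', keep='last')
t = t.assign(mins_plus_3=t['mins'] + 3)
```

sort by mins:
   vehicle  mins  day
3     bike     7  Wed
5      suv    12  Tue
0      suv    17  Tue
6     bike    29  Wed
2      suv    31  Wed
10    bike    41  Thu
7      suv    52  Thu
4     bike    58  Thu
8      suv    65  Thu
1     bike    77  Wed
9      suv    80  Thu
drop duplicate vehicle (keep=last):
  vehicle  mins  day
1    bike    77  Wed
9     suv    80  Thu
add column mins_plus_3 = t['mins'] + 3:
  vehicle  mins  day  mins_plus_3
1    bike    77  Wed           80
9     suv    80  Thu           83
The sum of column 'mins_plus_3' is 163.

163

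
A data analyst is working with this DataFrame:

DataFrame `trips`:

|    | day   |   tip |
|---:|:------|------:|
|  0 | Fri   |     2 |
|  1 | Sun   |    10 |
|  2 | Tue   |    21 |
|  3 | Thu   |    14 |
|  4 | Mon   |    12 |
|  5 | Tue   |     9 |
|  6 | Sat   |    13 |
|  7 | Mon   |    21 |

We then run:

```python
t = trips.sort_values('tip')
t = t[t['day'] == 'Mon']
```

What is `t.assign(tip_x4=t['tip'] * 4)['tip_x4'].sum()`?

132

sort by tip:
   day  tip
0  Fri    2
5  Tue    9
1  Sun   10
4  Mon   12
6  Sat   13
3  Thu   14
2  Tue   21
7  Mon   21
filter rows where day == 'Mon':
   day  tip
4  Mon   12
7  Mon   21
add column tip_x4 = t['tip'] * 4:
   day  tip  tip_x4
4  Mon   12      48
7  Mon   21      84
Hence 132.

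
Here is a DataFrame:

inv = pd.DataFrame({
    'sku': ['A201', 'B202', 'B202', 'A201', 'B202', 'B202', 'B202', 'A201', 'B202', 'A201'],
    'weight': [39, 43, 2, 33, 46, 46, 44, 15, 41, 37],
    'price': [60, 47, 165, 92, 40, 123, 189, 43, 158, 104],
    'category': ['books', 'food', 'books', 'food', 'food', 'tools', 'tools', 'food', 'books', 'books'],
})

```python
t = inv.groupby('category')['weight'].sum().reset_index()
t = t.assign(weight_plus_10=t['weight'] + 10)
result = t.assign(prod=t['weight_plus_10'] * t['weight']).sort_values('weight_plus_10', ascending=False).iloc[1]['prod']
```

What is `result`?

15351

group by category, sum of weight:
category
books    119
food     137
tools     90
Name: weight, dtype: int64
reset_index():
  category  weight
0    books     119
1     food     137
2    tools      90
add column weight_plus_10 = t['weight'] + 10:
  category  weight  weight_plus_10
0    books     119             129
1     food     137             147
2    tools      90             100
add column prod = t['weight_plus_10'] * t['weight']:
  category  weight  weight_plus_10   prod
0    books     119             129  15351
1     food     137             147  20139
2    tools      90             100   9000
sort by weight_plus_10 descending:
  category  weight  weight_plus_10   prod
1     food     137             147  20139
0    books     119             129  15351
2    tools      90             100   9000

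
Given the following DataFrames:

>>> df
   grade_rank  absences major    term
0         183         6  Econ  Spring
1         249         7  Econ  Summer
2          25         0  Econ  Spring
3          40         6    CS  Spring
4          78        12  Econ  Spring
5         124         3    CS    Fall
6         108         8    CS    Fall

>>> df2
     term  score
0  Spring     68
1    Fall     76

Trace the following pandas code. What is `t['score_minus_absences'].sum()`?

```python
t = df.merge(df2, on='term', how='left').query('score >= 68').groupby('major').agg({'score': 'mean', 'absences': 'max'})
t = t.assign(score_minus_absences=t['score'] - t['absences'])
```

merge on 'term' (how='left') → 7 rows:
   grade_rank  absences major    term  score
0         183         6  Econ  Spring   68.0
1         249         7  Econ  Summer    NaN
2          25         0  Econ  Spring   68.0
3          40         6    CS  Spring   68.0
4          78        12  Econ  Spring   68.0
5         124         3    CS    Fall   76.0
6         108         8    CS    Fall   76.0
filter rows where score >= 68:
   grade_rank  absences major    term  score
0         183         6  Econ  Spring   68.0
2          25         0  Econ  Spring   68.0
3          40         6    CS  Spring   68.0
4          78        12  Econ  Spring   68.0
5         124         3    CS    Fall   76.0
6         108         8    CS    Fall   76.0
group by major: mean(score), max(absences):
           score  absences
major                     
CS     73.333333         8
Econ   68.000000        12
add column score_minus_absences = t['score'] - t['absences']:
           score  absences  score_minus_absences
major                                           
CS     73.333333         8             65.333333
Econ   68.000000        12             56.000000

121.333333333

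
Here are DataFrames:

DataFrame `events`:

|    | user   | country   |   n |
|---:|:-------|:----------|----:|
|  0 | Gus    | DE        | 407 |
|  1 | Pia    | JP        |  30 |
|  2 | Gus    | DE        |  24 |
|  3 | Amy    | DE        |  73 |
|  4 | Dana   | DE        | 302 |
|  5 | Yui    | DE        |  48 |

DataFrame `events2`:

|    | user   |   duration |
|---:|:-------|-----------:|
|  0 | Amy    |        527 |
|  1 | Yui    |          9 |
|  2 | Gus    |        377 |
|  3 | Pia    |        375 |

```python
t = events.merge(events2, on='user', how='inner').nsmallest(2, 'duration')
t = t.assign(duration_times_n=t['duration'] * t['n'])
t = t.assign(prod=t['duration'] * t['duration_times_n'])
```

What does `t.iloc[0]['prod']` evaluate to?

3888

merge on 'user' (how='inner') → 5 rows:
  user country    n  duration
0  Gus      DE  407       377
1  Pia      JP   30       375
2  Gus      DE   24       377
3  Amy      DE   73       527
4  Yui      DE   48         9
take 2 rows with smallest duration:
  user country   n  duration
4  Yui      DE  48         9
1  Pia      JP  30       375
add column duration_times_n = t['duration'] * t['n']:
  user country   n  duration  duration_times_n
4  Yui      DE  48         9               432
1  Pia      JP  30       375             11250
add column prod = t['duration'] * t['duration_times_n']:
  user country   n  duration  duration_times_n     prod
4  Yui      DE  48         9               432     3888
1  Pia      JP  30       375             11250  4218750
Taking the value at position 0, column 'prod' gives 3888.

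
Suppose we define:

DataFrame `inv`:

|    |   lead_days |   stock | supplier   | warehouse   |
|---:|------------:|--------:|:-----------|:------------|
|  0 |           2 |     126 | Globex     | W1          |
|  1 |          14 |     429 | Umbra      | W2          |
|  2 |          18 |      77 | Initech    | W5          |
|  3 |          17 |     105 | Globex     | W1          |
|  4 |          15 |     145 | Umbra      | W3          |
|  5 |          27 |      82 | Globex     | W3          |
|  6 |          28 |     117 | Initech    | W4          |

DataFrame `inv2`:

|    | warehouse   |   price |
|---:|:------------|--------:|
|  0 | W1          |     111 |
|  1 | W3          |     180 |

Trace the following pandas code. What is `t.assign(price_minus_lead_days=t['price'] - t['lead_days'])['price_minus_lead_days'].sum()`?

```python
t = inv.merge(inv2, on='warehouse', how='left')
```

521.0

merge on 'warehouse' (how='left') → 7 rows:
   lead_days  stock supplier warehouse  price
0          2    126   Globex        W1  111.0
1         14    429    Umbra        W2    NaN
2         18     77  Initech        W5    NaN
3         17    105   Globex        W1  111.0
4         15    145    Umbra        W3  180.0
5         27     82   Globex        W3  180.0
6         28    117  Initech        W4    NaN
add column price_minus_lead_days = t['price'] - t['lead_days']:
   lead_days  stock supplier warehouse  price  price_minus_lead_days
0          2    126   Globex        W1  111.0                  109.0
1         14    429    Umbra        W2    NaN                    NaN
2         18     77  Initech        W5    NaN                    NaN
3         17    105   Globex        W1  111.0                   94.0
4         15    145    Umbra        W3  180.0                  165.0
5         27     82   Globex        W3  180.0                  153.0
6         28    117  Initech        W4    NaN                    NaN
Reading off the sum of column 'price_minus_lead_days', we get 521.0.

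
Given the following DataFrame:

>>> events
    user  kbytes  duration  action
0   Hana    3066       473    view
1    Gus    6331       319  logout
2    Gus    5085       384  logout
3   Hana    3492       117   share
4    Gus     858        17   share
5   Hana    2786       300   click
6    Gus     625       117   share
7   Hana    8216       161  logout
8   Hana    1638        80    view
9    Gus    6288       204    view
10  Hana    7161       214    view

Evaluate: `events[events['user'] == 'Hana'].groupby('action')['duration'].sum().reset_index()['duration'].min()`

117

filter rows where user == 'Hana':
    user  kbytes  duration  action
0   Hana    3066       473    view
3   Hana    3492       117   share
5   Hana    2786       300   click
7   Hana    8216       161  logout
8   Hana    1638        80    view
10  Hana    7161       214    view
group by action, sum of duration:
action
click     300
logout    161
share     117
view      767
Name: duration, dtype: int64
reset_index():
   action  duration
0   click       300
1  logout       161
2   share       117
3    view       767
So min() = 117.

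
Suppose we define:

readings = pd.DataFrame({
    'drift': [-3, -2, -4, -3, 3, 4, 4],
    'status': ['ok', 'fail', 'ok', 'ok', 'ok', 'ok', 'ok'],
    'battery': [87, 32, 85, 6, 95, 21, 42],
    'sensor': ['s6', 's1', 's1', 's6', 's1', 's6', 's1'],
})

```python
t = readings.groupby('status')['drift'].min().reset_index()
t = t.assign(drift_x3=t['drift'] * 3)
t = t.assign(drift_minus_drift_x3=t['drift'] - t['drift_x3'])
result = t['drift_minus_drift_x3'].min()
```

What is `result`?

group by status, min of drift:
status
fail   -2
ok     -4
Name: drift, dtype: int64
reset_index():
  status  drift
0   fail     -2
1     ok     -4
add column drift_x3 = t['drift'] * 3:
  status  drift  drift_x3
0   fail     -2        -6
1     ok     -4       -12
add column drift_minus_drift_x3 = t['drift'] - t['drift_x3']:
  status  drift  drift_x3  drift_minus_drift_x3
0   fail     -2        -6                     4
1     ok     -4       -12                     8
The min of column 'drift_minus_drift_x3' is 4.

4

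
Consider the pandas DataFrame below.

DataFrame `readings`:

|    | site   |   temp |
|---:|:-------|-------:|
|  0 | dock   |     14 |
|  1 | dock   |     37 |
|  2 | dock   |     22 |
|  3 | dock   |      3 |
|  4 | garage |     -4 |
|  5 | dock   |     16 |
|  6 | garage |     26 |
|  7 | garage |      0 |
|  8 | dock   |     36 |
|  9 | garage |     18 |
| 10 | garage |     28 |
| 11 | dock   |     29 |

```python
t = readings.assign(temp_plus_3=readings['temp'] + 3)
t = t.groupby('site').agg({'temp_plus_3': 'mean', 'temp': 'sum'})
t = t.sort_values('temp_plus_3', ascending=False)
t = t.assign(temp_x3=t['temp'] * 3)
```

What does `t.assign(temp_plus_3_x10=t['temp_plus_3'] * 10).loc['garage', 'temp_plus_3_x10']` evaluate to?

add column temp_plus_3 = readings['temp'] + 3:
      site  temp  temp_plus_3
0     dock    14           17
1     dock    37           40
2     dock    22           25
3     dock     3            6
4   garage    -4           -1
5     dock    16           19
6   garage    26           29
7   garage     0            3
8     dock    36           39
9   garage    18           21
10  garage    28           31
11    dock    29           32
group by site: mean(temp_plus_3), sum(temp):
        temp_plus_3  temp
site                     
dock      25.428571   157
garage    16.600000    68
sort by temp_plus_3 descending:
        temp_plus_3  temp
site                     
dock      25.428571   157
garage    16.600000    68
add column temp_x3 = t['temp'] * 3:
        temp_plus_3  temp  temp_x3
site                              
dock      25.428571   157      471
garage    16.600000    68      204
add column temp_plus_3_x10 = t['temp_plus_3'] * 10:
        temp_plus_3  temp  temp_x3  temp_plus_3_x10
site                                               
dock      25.428571   157      471       254.285714
garage    16.600000    68      204       166.000000
Hence 166.0.

166.0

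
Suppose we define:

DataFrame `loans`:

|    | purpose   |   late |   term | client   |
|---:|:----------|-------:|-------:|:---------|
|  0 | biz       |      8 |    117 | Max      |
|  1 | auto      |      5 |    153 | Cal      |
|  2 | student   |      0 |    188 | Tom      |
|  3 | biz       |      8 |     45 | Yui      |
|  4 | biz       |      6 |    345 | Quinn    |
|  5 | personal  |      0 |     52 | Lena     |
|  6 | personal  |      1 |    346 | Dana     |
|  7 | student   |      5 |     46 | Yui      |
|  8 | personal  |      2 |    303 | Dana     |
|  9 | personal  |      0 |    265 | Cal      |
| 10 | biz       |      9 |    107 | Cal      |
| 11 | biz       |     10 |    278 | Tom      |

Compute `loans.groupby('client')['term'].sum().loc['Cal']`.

525

group by client, sum of term:
client
Cal      525
Dana     649
Lena      52
Max      117
Quinn    345
Tom      466
Yui       91
Name: term, dtype: int64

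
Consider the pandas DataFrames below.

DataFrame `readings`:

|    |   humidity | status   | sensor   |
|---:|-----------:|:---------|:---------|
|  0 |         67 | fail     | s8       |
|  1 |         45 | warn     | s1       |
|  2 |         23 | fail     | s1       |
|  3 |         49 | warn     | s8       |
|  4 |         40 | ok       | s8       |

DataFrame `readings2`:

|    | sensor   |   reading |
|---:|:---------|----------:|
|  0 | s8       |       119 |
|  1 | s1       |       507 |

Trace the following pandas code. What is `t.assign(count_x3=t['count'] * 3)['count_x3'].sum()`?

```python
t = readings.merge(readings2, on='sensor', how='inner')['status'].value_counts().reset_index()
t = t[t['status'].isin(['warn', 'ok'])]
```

9

merge on 'sensor' (how='inner') → 5 rows:
   humidity status sensor  reading
0        67   fail     s8      119
1        45   warn     s1      507
2        23   fail     s1      507
3        49   warn     s8      119
4        40     ok     s8      119
value_counts of status:
status
fail    2
warn    2
ok      1
Name: count, dtype: int64
reset_index():
  status  count
0   fail      2
1   warn      2
2     ok      1
filter rows where status in ['warn', 'ok']:
  status  count
1   warn      2
2     ok      1
add column count_x3 = t['count'] * 3:
  status  count  count_x3
1   warn      2         6
2     ok      1         3
So sum() = 9.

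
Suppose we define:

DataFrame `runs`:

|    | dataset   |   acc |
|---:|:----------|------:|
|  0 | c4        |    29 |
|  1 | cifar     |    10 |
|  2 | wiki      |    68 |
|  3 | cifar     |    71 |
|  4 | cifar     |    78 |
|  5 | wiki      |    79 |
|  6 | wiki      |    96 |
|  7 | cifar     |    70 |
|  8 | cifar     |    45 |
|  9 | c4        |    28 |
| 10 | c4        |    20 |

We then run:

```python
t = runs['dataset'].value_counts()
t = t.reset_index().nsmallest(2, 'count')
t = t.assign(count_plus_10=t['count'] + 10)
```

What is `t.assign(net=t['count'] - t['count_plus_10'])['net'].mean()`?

value_counts of dataset:
dataset
cifar    5
c4       3
wiki     3
Name: count, dtype: int64
reset_index():
  dataset  count
0   cifar      5
1      c4      3
2    wiki      3
take 2 rows with smallest count:
  dataset  count
1      c4      3
2    wiki      3
add column count_plus_10 = t['count'] + 10:
  dataset  count  count_plus_10
1      c4      3             13
2    wiki      3             13
add column net = t['count'] - t['count_plus_10']:
  dataset  count  count_plus_10  net
1      c4      3             13  -10
2    wiki      3             13  -10
The mean of column 'net' is -10.0.

-10.0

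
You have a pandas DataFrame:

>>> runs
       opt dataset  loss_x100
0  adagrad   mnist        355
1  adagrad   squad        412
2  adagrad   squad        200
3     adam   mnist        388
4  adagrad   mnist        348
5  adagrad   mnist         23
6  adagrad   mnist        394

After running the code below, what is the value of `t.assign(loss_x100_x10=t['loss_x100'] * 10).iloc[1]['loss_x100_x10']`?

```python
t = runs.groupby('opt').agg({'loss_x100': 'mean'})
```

3880.0

group by opt, mean of loss_x100:
          loss_x100
opt                
adagrad  288.666667
adam     388.000000
add column loss_x100_x10 = t['loss_x100'] * 10:
          loss_x100  loss_x100_x10
opt                               
adagrad  288.666667    2886.666667
adam     388.000000    3880.000000
So iloc[1]['loss_x100_x10'] = 3880.0.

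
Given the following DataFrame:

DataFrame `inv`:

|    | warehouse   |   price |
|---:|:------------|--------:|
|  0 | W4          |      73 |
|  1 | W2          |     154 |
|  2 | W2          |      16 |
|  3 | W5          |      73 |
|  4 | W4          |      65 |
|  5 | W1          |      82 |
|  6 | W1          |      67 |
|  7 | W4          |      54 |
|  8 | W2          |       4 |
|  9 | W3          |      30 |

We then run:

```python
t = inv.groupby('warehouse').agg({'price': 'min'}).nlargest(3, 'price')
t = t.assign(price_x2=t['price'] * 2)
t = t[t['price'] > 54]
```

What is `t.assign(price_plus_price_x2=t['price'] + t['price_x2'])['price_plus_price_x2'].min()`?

201

group by warehouse, min of price:
           price
warehouse       
W1            67
W2             4
W3            30
W4            54
W5            73
take 3 rows with largest price:
           price
warehouse       
W5            73
W1            67
W4            54
add column price_x2 = t['price'] * 2:
           price  price_x2
warehouse                 
W5            73       146
W1            67       134
W4            54       108
filter rows where price > 54:
           price  price_x2
warehouse                 
W5            73       146
W1            67       134
add column price_plus_price_x2 = t['price'] + t['price_x2']:
           price  price_x2  price_plus_price_x2
warehouse                                      
W5            73       146                  219
W1            67       134                  201
So min() = 201.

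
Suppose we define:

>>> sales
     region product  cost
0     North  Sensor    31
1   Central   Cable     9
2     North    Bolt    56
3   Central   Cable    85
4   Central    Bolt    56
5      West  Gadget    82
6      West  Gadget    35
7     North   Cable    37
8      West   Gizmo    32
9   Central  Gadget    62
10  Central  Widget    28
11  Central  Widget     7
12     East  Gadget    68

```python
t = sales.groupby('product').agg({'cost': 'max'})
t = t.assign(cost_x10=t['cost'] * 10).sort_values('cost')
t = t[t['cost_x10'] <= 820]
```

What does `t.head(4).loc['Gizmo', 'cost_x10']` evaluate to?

320

group by product, max of cost:
         cost
product      
Bolt       56
Cable      85
Gadget     82
Gizmo      32
Sensor     31
Widget     28
add column cost_x10 = t['cost'] * 10:
         cost  cost_x10
product                
Bolt       56       560
Cable      85       850
Gadget     82       820
Gizmo      32       320
Sensor     31       310
Widget     28       280
sort by cost:
         cost  cost_x10
product                
Widget     28       280
Sensor     31       310
Gizmo      32       320
Bolt       56       560
Gadget     82       820
Cable      85       850
filter rows where cost_x10 <= 820:
         cost  cost_x10
product                
Widget     28       280
Sensor     31       310
Gizmo      32       320
Bolt       56       560
Gadget     82       820
take first 4 rows:
         cost  cost_x10
product                
Widget     28       280
Sensor     31       310
Gizmo      32       320
Bolt       56       560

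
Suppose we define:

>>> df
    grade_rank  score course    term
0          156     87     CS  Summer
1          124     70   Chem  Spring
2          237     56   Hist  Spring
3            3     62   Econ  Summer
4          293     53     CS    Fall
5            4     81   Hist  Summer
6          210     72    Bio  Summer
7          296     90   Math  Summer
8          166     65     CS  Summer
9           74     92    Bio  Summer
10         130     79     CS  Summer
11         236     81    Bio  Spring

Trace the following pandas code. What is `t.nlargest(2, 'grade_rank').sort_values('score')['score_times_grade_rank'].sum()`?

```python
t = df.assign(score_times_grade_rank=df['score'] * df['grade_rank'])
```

42169

add column score_times_grade_rank = df['score'] * df['grade_rank']:
    grade_rank  score course    term  score_times_grade_rank
0          156     87     CS  Summer                   13572
1          124     70   Chem  Spring                    8680
2          237     56   Hist  Spring                   13272
3            3     62   Econ  Summer                     186
4          293     53     CS    Fall                   15529
5            4     81   Hist  Summer                     324
6          210     72    Bio  Summer                   15120
7          296     90   Math  Summer                   26640
8          166     65     CS  Summer                   10790
9           74     92    Bio  Summer                    6808
10         130     79     CS  Summer                   10270
11         236     81    Bio  Spring                   19116
take 2 rows with largest grade_rank:
   grade_rank  score course    term  score_times_grade_rank
7         296     90   Math  Summer                   26640
4         293     53     CS    Fall                   15529
sort by score:
   grade_rank  score course    term  score_times_grade_rank
4         293     53     CS    Fall                   15529
7         296     90   Math  Summer                   26640
Then the sum of column 'score_times_grade_rank': 42169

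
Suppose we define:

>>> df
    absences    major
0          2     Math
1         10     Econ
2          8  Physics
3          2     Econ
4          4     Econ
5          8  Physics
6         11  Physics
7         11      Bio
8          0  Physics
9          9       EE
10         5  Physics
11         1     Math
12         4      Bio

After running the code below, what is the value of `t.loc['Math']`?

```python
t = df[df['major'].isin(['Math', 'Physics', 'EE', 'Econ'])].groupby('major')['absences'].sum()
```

filter rows where major in ['Math', 'Physics', 'EE', 'Econ']:
    absences    major
0          2     Math
1         10     Econ
2          8  Physics
3          2     Econ
4          4     Econ
5          8  Physics
6         11  Physics
8          0  Physics
9          9       EE
10         5  Physics
11         1     Math
group by major, sum of absences:
major
EE          9
Econ       16
Math        3
Physics    32
Name: absences, dtype: int64
Then the value at index 'Math': 3

3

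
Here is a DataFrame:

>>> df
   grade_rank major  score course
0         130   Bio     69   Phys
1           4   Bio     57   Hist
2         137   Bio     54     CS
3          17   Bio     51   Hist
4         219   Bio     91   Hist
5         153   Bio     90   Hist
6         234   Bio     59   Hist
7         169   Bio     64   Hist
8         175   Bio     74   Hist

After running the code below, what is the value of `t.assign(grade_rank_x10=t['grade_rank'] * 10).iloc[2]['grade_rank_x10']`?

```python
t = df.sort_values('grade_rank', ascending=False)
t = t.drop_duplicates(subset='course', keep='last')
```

sort by grade_rank descending:
   grade_rank major  score course
6         234   Bio     59   Hist
4         219   Bio     91   Hist
8         175   Bio     74   Hist
7         169   Bio     64   Hist
5         153   Bio     90   Hist
2         137   Bio     54     CS
0         130   Bio     69   Phys
3          17   Bio     51   Hist
1           4   Bio     57   Hist
drop duplicate course (keep=last):
   grade_rank major  score course
2         137   Bio     54     CS
0         130   Bio     69   Phys
1           4   Bio     57   Hist
add column grade_rank_x10 = t['grade_rank'] * 10:
   grade_rank major  score course  grade_rank_x10
2         137   Bio     54     CS            1370
0         130   Bio     69   Phys            1300
1           4   Bio     57   Hist              40
Then the value at position 2, column 'grade_rank_x10': 40

40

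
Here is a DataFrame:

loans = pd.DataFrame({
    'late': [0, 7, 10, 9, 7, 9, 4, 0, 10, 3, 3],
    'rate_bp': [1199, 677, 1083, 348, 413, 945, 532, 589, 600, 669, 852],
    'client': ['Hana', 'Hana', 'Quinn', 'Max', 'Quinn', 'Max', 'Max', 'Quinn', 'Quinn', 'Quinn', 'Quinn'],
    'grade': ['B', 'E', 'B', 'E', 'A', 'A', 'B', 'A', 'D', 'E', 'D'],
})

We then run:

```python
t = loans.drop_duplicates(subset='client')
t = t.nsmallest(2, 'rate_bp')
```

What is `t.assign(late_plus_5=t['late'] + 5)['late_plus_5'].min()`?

drop duplicate client (keep=first):
   late  rate_bp client grade
0     0     1199   Hana     B
2    10     1083  Quinn     B
3     9      348    Max     E
take 2 rows with smallest rate_bp:
   late  rate_bp client grade
3     9      348    Max     E
2    10     1083  Quinn     B
add column late_plus_5 = t['late'] + 5:
   late  rate_bp client grade  late_plus_5
3     9      348    Max     E           14
2    10     1083  Quinn     B           15

14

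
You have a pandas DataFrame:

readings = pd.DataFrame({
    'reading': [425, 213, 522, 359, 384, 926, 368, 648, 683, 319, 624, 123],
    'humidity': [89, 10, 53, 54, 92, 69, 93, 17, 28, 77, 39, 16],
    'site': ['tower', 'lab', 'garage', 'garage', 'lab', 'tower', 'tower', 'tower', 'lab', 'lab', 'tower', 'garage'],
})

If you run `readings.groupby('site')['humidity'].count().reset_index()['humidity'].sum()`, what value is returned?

12

group by site, count of humidity:
site
garage    3
lab       4
tower     5
Name: humidity, dtype: int64
reset_index():
     site  humidity
0  garage         3
1     lab         4
2   tower         5
Finally, sum of column 'humidity' = 12.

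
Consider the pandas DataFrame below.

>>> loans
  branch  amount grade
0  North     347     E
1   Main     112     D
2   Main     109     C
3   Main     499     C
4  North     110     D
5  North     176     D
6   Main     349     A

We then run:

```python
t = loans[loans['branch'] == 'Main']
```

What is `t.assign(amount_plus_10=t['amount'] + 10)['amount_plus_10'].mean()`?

277.25

filter rows where branch == 'Main':
  branch  amount grade
1   Main     112     D
2   Main     109     C
3   Main     499     C
6   Main     349     A
add column amount_plus_10 = t['amount'] + 10:
  branch  amount grade  amount_plus_10
1   Main     112     D             122
2   Main     109     C             119
3   Main     499     C             509
6   Main     349     A             359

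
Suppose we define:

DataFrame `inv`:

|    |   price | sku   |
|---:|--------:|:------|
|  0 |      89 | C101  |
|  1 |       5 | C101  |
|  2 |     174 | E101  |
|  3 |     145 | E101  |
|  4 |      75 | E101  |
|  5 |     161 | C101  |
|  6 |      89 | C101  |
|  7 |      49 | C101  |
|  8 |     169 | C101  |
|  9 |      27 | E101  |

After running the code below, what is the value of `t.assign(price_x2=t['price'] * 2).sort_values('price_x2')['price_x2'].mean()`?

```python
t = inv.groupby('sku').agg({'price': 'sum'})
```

group by sku, sum of price:
      price
sku        
C101    562
E101    421
add column price_x2 = t['price'] * 2:
      price  price_x2
sku                  
C101    562      1124
E101    421       842
sort by price_x2:
      price  price_x2
sku                  
E101    421       842
C101    562      1124
Then the mean of column 'price_x2': 983.0

983.0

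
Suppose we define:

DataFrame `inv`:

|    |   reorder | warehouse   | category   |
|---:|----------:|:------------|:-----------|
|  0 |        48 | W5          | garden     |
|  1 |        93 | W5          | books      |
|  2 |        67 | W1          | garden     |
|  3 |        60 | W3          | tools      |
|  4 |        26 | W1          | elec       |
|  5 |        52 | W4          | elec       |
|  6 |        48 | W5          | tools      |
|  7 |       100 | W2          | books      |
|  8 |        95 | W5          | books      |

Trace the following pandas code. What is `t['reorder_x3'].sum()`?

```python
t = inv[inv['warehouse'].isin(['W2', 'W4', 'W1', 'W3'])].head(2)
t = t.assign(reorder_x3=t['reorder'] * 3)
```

381

filter rows where warehouse in ['W2', 'W4', 'W1', 'W3']:
   reorder warehouse category
2       67        W1   garden
3       60        W3    tools
4       26        W1     elec
5       52        W4     elec
7      100        W2    books
take first 2 rows:
   reorder warehouse category
2       67        W1   garden
3       60        W3    tools
add column reorder_x3 = t['reorder'] * 3:
   reorder warehouse category  reorder_x3
2       67        W1   garden         201
3       60        W3    tools         180
sum of column 'reorder_x3' → 381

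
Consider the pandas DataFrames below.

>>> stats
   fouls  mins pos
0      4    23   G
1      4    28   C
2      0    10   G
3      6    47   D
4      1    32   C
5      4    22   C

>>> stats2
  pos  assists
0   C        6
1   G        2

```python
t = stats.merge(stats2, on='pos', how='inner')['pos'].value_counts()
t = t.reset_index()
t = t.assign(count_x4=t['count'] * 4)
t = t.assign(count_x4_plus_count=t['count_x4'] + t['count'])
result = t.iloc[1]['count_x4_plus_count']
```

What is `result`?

10

merge on 'pos' (how='inner') → 5 rows:
   fouls  mins pos  assists
0      4    23   G        2
1      4    28   C        6
2      0    10   G        2
3      1    32   C        6
4      4    22   C        6
value_counts of pos:
pos
C    3
G    2
Name: count, dtype: int64
reset_index():
  pos  count
0   C      3
1   G      2
add column count_x4 = t['count'] * 4:
  pos  count  count_x4
0   C      3        12
1   G      2         8
add column count_x4_plus_count = t['count_x4'] + t['count']:
  pos  count  count_x4  count_x4_plus_count
0   C      3        12                   15
1   G      2         8                   10
Hence 10.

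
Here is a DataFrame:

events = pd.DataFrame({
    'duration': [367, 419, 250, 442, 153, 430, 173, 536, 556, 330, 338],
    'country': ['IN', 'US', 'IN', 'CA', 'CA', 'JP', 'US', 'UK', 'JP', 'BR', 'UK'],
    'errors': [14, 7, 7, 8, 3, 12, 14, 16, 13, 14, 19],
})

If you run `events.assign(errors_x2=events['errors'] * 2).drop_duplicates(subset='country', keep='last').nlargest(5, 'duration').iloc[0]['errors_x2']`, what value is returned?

26

add column errors_x2 = events['errors'] * 2:
    duration country  errors  errors_x2
0        367      IN      14         28
1        419      US       7         14
2        250      IN       7         14
3        442      CA       8         16
4        153      CA       3          6
5        430      JP      12         24
6        173      US      14         28
7        536      UK      16         32
8        556      JP      13         26
9        330      BR      14         28
10       338      UK      19         38
drop duplicate country (keep=last):
    duration country  errors  errors_x2
2        250      IN       7         14
4        153      CA       3          6
6        173      US      14         28
8        556      JP      13         26
9        330      BR      14         28
10       338      UK      19         38
take 5 rows with largest duration:
    duration country  errors  errors_x2
8        556      JP      13         26
10       338      UK      19         38
9        330      BR      14         28
2        250      IN       7         14
6        173      US      14         28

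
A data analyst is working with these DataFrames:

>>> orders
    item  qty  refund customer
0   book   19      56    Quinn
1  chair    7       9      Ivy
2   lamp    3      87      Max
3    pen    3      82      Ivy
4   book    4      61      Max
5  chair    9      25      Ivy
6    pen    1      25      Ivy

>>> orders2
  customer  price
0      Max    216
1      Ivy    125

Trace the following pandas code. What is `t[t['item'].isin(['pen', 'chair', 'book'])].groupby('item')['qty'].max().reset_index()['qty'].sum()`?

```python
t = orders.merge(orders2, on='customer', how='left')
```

31

merge on 'customer' (how='left') → 7 rows:
    item  qty  refund customer  price
0   book   19      56    Quinn    NaN
1  chair    7       9      Ivy  125.0
2   lamp    3      87      Max  216.0
3    pen    3      82      Ivy  125.0
4   book    4      61      Max  216.0
5  chair    9      25      Ivy  125.0
6    pen    1      25      Ivy  125.0
filter rows where item in ['pen', 'chair', 'book']:
    item  qty  refund customer  price
0   book   19      56    Quinn    NaN
1  chair    7       9      Ivy  125.0
3    pen    3      82      Ivy  125.0
4   book    4      61      Max  216.0
5  chair    9      25      Ivy  125.0
6    pen    1      25      Ivy  125.0
group by item, max of qty:
item
book     19
chair     9
pen       3
Name: qty, dtype: int64
reset_index():
    item  qty
0   book   19
1  chair    9
2    pen    3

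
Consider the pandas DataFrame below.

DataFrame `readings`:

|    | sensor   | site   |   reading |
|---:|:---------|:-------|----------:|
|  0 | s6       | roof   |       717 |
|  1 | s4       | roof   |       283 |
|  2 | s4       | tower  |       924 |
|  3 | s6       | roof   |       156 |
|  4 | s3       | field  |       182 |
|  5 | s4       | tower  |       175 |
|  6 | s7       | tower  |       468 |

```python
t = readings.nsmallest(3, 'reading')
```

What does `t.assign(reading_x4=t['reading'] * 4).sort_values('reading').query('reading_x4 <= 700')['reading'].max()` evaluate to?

take 3 rows with smallest reading:
  sensor   site  reading
3     s6   roof      156
5     s4  tower      175
4     s3  field      182
add column reading_x4 = t['reading'] * 4:
  sensor   site  reading  reading_x4
3     s6   roof      156         624
5     s4  tower      175         700
4     s3  field      182         728
sort by reading:
  sensor   site  reading  reading_x4
3     s6   roof      156         624
5     s4  tower      175         700
4     s3  field      182         728
filter rows where reading_x4 <= 700:
  sensor   site  reading  reading_x4
3     s6   roof      156         624
5     s4  tower      175         700
Reading off the max of column 'reading', we get 175.

175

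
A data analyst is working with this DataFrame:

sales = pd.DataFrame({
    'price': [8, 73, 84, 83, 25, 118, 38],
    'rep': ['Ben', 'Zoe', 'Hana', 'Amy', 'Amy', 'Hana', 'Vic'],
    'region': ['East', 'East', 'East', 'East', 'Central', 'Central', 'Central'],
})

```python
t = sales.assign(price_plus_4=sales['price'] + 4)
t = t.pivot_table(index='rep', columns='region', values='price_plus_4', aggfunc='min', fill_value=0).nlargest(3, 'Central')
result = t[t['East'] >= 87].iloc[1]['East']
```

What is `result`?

87

add column price_plus_4 = sales['price'] + 4:
   price   rep   region  price_plus_4
0      8   Ben     East            12
1     73   Zoe     East            77
2     84  Hana     East            88
3     83   Amy     East            87
4     25   Amy  Central            29
5    118  Hana  Central           122
6     38   Vic  Central            42
pivot: rows=rep, cols=region, min(price_plus_4):
region  Central  East
rep                  
Amy          29    87
Ben           0    12
Hana        122    88
Vic          42     0
Zoe           0    77
take 3 rows with largest Central:
region  Central  East
rep                  
Hana        122    88
Vic          42     0
Amy          29    87
filter rows where East >= 87:
region  Central  East
rep                  
Hana        122    88
Amy          29    87
Then the value at position 1, column 'East': 87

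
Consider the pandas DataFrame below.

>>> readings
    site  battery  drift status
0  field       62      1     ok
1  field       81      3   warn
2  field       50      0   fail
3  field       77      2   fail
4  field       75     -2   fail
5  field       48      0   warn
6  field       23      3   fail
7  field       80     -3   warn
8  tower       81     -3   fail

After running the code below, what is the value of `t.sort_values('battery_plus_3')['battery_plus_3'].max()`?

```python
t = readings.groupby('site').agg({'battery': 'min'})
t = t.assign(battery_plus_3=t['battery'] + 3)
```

group by site, min of battery:
       battery
site          
field       23
tower       81
add column battery_plus_3 = t['battery'] + 3:
       battery  battery_plus_3
site                          
field       23              26
tower       81              84
sort by battery_plus_3:
       battery  battery_plus_3
site                          
field       23              26
tower       81              84

84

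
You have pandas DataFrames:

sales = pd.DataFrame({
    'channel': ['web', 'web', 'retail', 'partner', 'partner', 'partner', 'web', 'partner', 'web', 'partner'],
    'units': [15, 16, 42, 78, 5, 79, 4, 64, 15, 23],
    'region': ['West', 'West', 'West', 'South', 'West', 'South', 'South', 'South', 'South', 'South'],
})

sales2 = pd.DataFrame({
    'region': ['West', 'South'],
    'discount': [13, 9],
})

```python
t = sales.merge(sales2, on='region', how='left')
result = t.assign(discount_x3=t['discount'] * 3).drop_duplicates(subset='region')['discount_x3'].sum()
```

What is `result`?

merge on 'region' (how='left') → 10 rows:
   channel  units region  discount
0      web     15   West        13
1      web     16   West        13
2   retail     42   West        13
3  partner     78  South         9
4  partner      5   West        13
5  partner     79  South         9
6      web      4  South         9
7  partner     64  South         9
8      web     15  South         9
9  partner     23  South         9
add column discount_x3 = t['discount'] * 3:
   channel  units region  discount  discount_x3
0      web     15   West        13           39
1      web     16   West        13           39
2   retail     42   West        13           39
3  partner     78  South         9           27
4  partner      5   West        13           39
5  partner     79  South         9           27
6      web      4  South         9           27
7  partner     64  South         9           27
8      web     15  South         9           27
9  partner     23  South         9           27
drop duplicate region (keep=first):
   channel  units region  discount  discount_x3
0      web     15   West        13           39
3  partner     78  South         9           27
Reading off the sum of column 'discount_x3', we get 66.

66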